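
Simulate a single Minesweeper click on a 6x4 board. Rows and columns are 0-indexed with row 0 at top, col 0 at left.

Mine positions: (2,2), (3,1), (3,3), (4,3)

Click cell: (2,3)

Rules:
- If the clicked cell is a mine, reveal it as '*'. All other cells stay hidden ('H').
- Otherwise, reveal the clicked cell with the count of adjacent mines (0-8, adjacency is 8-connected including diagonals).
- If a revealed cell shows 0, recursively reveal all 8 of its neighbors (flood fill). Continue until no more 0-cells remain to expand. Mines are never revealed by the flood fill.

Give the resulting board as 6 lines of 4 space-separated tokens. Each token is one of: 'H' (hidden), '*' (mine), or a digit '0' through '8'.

H H H H
H H H H
H H H 2
H H H H
H H H H
H H H H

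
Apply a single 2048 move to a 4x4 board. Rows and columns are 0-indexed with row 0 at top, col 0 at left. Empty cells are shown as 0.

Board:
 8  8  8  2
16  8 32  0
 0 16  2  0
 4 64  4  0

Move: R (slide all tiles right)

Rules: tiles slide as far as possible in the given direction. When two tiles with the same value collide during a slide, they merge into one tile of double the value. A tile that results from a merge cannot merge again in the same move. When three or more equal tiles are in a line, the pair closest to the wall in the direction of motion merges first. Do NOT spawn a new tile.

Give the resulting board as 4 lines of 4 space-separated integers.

Answer:  0  8 16  2
 0 16  8 32
 0  0 16  2
 0  4 64  4

Derivation:
Slide right:
row 0: [8, 8, 8, 2] -> [0, 8, 16, 2]
row 1: [16, 8, 32, 0] -> [0, 16, 8, 32]
row 2: [0, 16, 2, 0] -> [0, 0, 16, 2]
row 3: [4, 64, 4, 0] -> [0, 4, 64, 4]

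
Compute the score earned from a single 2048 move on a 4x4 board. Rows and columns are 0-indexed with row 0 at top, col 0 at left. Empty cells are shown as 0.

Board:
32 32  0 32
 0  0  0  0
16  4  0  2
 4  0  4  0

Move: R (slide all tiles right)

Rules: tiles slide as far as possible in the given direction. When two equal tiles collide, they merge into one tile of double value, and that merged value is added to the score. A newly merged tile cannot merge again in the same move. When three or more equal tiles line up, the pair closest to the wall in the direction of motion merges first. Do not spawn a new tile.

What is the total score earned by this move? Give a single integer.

Answer: 72

Derivation:
Slide right:
row 0: [32, 32, 0, 32] -> [0, 0, 32, 64]  score +64 (running 64)
row 1: [0, 0, 0, 0] -> [0, 0, 0, 0]  score +0 (running 64)
row 2: [16, 4, 0, 2] -> [0, 16, 4, 2]  score +0 (running 64)
row 3: [4, 0, 4, 0] -> [0, 0, 0, 8]  score +8 (running 72)
Board after move:
 0  0 32 64
 0  0  0  0
 0 16  4  2
 0  0  0  8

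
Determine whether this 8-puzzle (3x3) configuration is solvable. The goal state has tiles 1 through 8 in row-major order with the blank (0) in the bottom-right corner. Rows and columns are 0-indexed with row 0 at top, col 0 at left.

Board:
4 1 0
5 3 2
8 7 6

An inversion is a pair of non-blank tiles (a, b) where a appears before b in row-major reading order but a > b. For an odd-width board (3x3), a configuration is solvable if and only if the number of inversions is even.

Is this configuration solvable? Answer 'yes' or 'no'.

Answer: no

Derivation:
Inversions (pairs i<j in row-major order where tile[i] > tile[j] > 0): 9
9 is odd, so the puzzle is not solvable.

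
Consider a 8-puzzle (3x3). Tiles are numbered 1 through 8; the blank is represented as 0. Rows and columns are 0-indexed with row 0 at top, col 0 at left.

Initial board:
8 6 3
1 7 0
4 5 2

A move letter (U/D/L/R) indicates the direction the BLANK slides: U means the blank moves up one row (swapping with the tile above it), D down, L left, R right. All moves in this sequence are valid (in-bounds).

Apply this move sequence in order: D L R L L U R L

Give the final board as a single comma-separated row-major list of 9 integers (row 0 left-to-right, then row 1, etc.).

Answer: 8, 6, 3, 0, 7, 2, 1, 4, 5

Derivation:
After move 1 (D):
8 6 3
1 7 2
4 5 0

After move 2 (L):
8 6 3
1 7 2
4 0 5

After move 3 (R):
8 6 3
1 7 2
4 5 0

After move 4 (L):
8 6 3
1 7 2
4 0 5

After move 5 (L):
8 6 3
1 7 2
0 4 5

After move 6 (U):
8 6 3
0 7 2
1 4 5

After move 7 (R):
8 6 3
7 0 2
1 4 5

After move 8 (L):
8 6 3
0 7 2
1 4 5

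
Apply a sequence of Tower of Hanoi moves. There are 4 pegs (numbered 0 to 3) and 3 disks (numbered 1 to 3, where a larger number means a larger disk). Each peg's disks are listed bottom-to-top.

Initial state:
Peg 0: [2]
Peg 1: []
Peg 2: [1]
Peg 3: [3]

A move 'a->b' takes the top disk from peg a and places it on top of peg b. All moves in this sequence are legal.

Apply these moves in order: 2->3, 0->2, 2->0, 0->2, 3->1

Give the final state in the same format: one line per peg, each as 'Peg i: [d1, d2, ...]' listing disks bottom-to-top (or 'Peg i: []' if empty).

Answer: Peg 0: []
Peg 1: [1]
Peg 2: [2]
Peg 3: [3]

Derivation:
After move 1 (2->3):
Peg 0: [2]
Peg 1: []
Peg 2: []
Peg 3: [3, 1]

After move 2 (0->2):
Peg 0: []
Peg 1: []
Peg 2: [2]
Peg 3: [3, 1]

After move 3 (2->0):
Peg 0: [2]
Peg 1: []
Peg 2: []
Peg 3: [3, 1]

After move 4 (0->2):
Peg 0: []
Peg 1: []
Peg 2: [2]
Peg 3: [3, 1]

After move 5 (3->1):
Peg 0: []
Peg 1: [1]
Peg 2: [2]
Peg 3: [3]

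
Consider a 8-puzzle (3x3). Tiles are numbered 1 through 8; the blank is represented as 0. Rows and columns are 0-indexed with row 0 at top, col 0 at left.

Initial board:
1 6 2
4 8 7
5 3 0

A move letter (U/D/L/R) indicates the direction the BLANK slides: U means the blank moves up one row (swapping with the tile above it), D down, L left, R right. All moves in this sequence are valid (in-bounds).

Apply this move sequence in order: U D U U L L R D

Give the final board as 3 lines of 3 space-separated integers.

Answer: 1 8 6
4 0 2
5 3 7

Derivation:
After move 1 (U):
1 6 2
4 8 0
5 3 7

After move 2 (D):
1 6 2
4 8 7
5 3 0

After move 3 (U):
1 6 2
4 8 0
5 3 7

After move 4 (U):
1 6 0
4 8 2
5 3 7

After move 5 (L):
1 0 6
4 8 2
5 3 7

After move 6 (L):
0 1 6
4 8 2
5 3 7

After move 7 (R):
1 0 6
4 8 2
5 3 7

After move 8 (D):
1 8 6
4 0 2
5 3 7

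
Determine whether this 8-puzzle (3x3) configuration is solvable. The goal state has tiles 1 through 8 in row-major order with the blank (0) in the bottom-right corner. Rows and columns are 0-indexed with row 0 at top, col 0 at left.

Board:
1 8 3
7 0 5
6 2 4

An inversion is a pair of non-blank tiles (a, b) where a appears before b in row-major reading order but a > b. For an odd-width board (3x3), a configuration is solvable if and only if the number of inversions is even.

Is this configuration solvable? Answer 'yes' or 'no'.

Inversions (pairs i<j in row-major order where tile[i] > tile[j] > 0): 15
15 is odd, so the puzzle is not solvable.

Answer: no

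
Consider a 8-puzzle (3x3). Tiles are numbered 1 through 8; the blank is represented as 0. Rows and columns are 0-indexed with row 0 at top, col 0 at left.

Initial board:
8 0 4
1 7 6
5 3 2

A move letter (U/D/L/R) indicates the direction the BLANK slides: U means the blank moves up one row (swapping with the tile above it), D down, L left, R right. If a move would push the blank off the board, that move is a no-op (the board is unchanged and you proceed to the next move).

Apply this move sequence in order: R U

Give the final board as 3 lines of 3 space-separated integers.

Answer: 8 4 0
1 7 6
5 3 2

Derivation:
After move 1 (R):
8 4 0
1 7 6
5 3 2

After move 2 (U):
8 4 0
1 7 6
5 3 2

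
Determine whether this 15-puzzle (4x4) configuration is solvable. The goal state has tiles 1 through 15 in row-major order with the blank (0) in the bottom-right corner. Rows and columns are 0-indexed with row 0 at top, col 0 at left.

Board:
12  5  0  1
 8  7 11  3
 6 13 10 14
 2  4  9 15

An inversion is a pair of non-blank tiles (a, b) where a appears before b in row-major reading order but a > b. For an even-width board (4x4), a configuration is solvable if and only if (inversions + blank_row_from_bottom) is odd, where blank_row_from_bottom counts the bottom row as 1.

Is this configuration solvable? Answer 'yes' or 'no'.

Inversions: 43
Blank is in row 0 (0-indexed from top), which is row 4 counting from the bottom (bottom = 1).
43 + 4 = 47, which is odd, so the puzzle is solvable.

Answer: yes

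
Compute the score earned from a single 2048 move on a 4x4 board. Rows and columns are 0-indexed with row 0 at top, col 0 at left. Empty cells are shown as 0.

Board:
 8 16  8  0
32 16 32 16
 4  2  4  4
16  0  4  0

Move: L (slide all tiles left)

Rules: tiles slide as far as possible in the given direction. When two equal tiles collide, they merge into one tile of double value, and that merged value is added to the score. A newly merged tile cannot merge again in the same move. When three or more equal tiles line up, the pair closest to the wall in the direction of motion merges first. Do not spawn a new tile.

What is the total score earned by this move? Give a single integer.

Answer: 8

Derivation:
Slide left:
row 0: [8, 16, 8, 0] -> [8, 16, 8, 0]  score +0 (running 0)
row 1: [32, 16, 32, 16] -> [32, 16, 32, 16]  score +0 (running 0)
row 2: [4, 2, 4, 4] -> [4, 2, 8, 0]  score +8 (running 8)
row 3: [16, 0, 4, 0] -> [16, 4, 0, 0]  score +0 (running 8)
Board after move:
 8 16  8  0
32 16 32 16
 4  2  8  0
16  4  0  0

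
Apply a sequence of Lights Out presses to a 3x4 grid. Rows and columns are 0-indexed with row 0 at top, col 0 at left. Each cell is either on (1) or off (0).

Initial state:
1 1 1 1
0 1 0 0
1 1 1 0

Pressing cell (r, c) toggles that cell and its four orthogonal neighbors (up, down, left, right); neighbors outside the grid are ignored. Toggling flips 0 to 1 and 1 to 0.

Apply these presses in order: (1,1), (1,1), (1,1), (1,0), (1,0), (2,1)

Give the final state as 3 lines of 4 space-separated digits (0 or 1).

After press 1 at (1,1):
1 0 1 1
1 0 1 0
1 0 1 0

After press 2 at (1,1):
1 1 1 1
0 1 0 0
1 1 1 0

After press 3 at (1,1):
1 0 1 1
1 0 1 0
1 0 1 0

After press 4 at (1,0):
0 0 1 1
0 1 1 0
0 0 1 0

After press 5 at (1,0):
1 0 1 1
1 0 1 0
1 0 1 0

After press 6 at (2,1):
1 0 1 1
1 1 1 0
0 1 0 0

Answer: 1 0 1 1
1 1 1 0
0 1 0 0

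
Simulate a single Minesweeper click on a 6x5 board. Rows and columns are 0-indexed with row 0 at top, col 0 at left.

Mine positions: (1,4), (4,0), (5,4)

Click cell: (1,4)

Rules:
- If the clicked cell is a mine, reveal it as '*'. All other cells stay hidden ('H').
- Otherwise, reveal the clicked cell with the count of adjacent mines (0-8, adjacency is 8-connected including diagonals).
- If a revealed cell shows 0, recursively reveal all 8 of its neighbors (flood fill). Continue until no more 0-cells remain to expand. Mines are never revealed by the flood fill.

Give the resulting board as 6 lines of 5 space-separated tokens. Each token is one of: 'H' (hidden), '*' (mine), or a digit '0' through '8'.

H H H H H
H H H H *
H H H H H
H H H H H
H H H H H
H H H H H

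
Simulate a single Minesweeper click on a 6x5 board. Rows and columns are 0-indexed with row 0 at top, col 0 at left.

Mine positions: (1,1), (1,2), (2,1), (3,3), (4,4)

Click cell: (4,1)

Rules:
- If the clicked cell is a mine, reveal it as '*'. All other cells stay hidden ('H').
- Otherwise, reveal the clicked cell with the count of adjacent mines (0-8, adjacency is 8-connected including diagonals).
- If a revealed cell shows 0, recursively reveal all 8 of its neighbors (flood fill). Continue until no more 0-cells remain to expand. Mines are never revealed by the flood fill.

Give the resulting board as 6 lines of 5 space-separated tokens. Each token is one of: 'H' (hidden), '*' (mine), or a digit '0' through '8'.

H H H H H
H H H H H
H H H H H
1 1 2 H H
0 0 1 2 H
0 0 0 1 H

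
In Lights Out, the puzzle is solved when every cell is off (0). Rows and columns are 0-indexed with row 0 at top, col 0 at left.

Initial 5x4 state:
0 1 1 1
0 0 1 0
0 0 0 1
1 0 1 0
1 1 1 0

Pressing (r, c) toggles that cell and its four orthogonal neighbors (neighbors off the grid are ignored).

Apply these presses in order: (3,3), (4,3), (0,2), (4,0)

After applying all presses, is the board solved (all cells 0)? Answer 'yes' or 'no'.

After press 1 at (3,3):
0 1 1 1
0 0 1 0
0 0 0 0
1 0 0 1
1 1 1 1

After press 2 at (4,3):
0 1 1 1
0 0 1 0
0 0 0 0
1 0 0 0
1 1 0 0

After press 3 at (0,2):
0 0 0 0
0 0 0 0
0 0 0 0
1 0 0 0
1 1 0 0

After press 4 at (4,0):
0 0 0 0
0 0 0 0
0 0 0 0
0 0 0 0
0 0 0 0

Lights still on: 0

Answer: yes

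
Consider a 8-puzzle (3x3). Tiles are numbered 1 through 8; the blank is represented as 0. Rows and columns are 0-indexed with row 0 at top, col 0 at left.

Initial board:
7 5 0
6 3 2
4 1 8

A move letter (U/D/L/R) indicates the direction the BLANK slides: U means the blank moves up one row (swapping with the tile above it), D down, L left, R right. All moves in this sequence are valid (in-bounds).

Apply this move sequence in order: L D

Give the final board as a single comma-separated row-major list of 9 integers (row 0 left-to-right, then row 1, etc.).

Answer: 7, 3, 5, 6, 0, 2, 4, 1, 8

Derivation:
After move 1 (L):
7 0 5
6 3 2
4 1 8

After move 2 (D):
7 3 5
6 0 2
4 1 8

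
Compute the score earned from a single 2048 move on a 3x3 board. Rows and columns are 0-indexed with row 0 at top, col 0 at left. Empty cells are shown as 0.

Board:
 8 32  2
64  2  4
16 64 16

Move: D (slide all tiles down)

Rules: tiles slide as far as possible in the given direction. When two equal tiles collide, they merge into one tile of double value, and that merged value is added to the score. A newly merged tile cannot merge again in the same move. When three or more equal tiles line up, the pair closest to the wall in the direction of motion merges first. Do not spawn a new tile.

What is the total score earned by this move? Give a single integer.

Answer: 0

Derivation:
Slide down:
col 0: [8, 64, 16] -> [8, 64, 16]  score +0 (running 0)
col 1: [32, 2, 64] -> [32, 2, 64]  score +0 (running 0)
col 2: [2, 4, 16] -> [2, 4, 16]  score +0 (running 0)
Board after move:
 8 32  2
64  2  4
16 64 16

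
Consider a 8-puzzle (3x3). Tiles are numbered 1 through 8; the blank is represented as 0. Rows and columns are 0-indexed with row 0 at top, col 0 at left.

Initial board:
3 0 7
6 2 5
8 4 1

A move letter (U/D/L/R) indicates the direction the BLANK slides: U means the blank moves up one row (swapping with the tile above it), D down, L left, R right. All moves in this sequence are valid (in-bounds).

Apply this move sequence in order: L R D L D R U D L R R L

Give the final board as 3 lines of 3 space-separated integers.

After move 1 (L):
0 3 7
6 2 5
8 4 1

After move 2 (R):
3 0 7
6 2 5
8 4 1

After move 3 (D):
3 2 7
6 0 5
8 4 1

After move 4 (L):
3 2 7
0 6 5
8 4 1

After move 5 (D):
3 2 7
8 6 5
0 4 1

After move 6 (R):
3 2 7
8 6 5
4 0 1

After move 7 (U):
3 2 7
8 0 5
4 6 1

After move 8 (D):
3 2 7
8 6 5
4 0 1

After move 9 (L):
3 2 7
8 6 5
0 4 1

After move 10 (R):
3 2 7
8 6 5
4 0 1

After move 11 (R):
3 2 7
8 6 5
4 1 0

After move 12 (L):
3 2 7
8 6 5
4 0 1

Answer: 3 2 7
8 6 5
4 0 1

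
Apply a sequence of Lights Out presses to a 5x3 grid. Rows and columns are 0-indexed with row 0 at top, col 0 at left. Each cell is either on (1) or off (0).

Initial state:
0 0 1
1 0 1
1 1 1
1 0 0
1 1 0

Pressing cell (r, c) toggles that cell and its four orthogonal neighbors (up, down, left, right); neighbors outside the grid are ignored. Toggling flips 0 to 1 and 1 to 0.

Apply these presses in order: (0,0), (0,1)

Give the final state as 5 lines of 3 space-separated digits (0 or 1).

Answer: 0 0 0
0 1 1
1 1 1
1 0 0
1 1 0

Derivation:
After press 1 at (0,0):
1 1 1
0 0 1
1 1 1
1 0 0
1 1 0

After press 2 at (0,1):
0 0 0
0 1 1
1 1 1
1 0 0
1 1 0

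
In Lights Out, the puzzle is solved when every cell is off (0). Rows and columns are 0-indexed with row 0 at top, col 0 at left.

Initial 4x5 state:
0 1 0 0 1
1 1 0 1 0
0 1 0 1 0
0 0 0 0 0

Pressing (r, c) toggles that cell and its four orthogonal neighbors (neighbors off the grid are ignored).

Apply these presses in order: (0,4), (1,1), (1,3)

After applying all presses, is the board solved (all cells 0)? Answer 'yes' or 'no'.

After press 1 at (0,4):
0 1 0 1 0
1 1 0 1 1
0 1 0 1 0
0 0 0 0 0

After press 2 at (1,1):
0 0 0 1 0
0 0 1 1 1
0 0 0 1 0
0 0 0 0 0

After press 3 at (1,3):
0 0 0 0 0
0 0 0 0 0
0 0 0 0 0
0 0 0 0 0

Lights still on: 0

Answer: yes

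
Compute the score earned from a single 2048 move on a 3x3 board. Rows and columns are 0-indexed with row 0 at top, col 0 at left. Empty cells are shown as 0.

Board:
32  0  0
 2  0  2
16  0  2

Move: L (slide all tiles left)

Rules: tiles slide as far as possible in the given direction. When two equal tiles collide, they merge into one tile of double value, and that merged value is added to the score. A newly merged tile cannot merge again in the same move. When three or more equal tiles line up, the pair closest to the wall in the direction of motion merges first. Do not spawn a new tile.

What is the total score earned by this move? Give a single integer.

Answer: 4

Derivation:
Slide left:
row 0: [32, 0, 0] -> [32, 0, 0]  score +0 (running 0)
row 1: [2, 0, 2] -> [4, 0, 0]  score +4 (running 4)
row 2: [16, 0, 2] -> [16, 2, 0]  score +0 (running 4)
Board after move:
32  0  0
 4  0  0
16  2  0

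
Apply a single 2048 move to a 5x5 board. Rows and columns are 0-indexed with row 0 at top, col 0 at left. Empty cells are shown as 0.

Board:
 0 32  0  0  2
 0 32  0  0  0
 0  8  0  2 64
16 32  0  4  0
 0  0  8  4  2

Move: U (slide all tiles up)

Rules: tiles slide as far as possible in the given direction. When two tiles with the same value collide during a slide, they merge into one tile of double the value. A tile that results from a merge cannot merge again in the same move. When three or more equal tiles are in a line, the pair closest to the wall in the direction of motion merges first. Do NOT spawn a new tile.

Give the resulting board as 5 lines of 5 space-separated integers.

Answer: 16 64  8  2  2
 0  8  0  8 64
 0 32  0  0  2
 0  0  0  0  0
 0  0  0  0  0

Derivation:
Slide up:
col 0: [0, 0, 0, 16, 0] -> [16, 0, 0, 0, 0]
col 1: [32, 32, 8, 32, 0] -> [64, 8, 32, 0, 0]
col 2: [0, 0, 0, 0, 8] -> [8, 0, 0, 0, 0]
col 3: [0, 0, 2, 4, 4] -> [2, 8, 0, 0, 0]
col 4: [2, 0, 64, 0, 2] -> [2, 64, 2, 0, 0]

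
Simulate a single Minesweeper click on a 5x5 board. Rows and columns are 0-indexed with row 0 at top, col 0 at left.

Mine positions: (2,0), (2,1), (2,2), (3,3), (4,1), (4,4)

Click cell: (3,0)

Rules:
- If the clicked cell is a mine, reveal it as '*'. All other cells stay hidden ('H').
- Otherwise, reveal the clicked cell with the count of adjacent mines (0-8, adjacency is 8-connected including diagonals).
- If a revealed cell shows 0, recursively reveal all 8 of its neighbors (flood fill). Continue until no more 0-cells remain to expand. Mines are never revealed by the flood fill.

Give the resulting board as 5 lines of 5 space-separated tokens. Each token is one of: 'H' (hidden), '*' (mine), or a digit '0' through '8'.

H H H H H
H H H H H
H H H H H
3 H H H H
H H H H H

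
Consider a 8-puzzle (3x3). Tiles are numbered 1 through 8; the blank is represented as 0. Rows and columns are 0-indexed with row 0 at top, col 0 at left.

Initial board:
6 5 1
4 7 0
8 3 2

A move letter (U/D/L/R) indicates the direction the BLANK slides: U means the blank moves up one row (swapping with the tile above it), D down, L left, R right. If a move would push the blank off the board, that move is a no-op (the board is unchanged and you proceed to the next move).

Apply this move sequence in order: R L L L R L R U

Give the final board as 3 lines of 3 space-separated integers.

After move 1 (R):
6 5 1
4 7 0
8 3 2

After move 2 (L):
6 5 1
4 0 7
8 3 2

After move 3 (L):
6 5 1
0 4 7
8 3 2

After move 4 (L):
6 5 1
0 4 7
8 3 2

After move 5 (R):
6 5 1
4 0 7
8 3 2

After move 6 (L):
6 5 1
0 4 7
8 3 2

After move 7 (R):
6 5 1
4 0 7
8 3 2

After move 8 (U):
6 0 1
4 5 7
8 3 2

Answer: 6 0 1
4 5 7
8 3 2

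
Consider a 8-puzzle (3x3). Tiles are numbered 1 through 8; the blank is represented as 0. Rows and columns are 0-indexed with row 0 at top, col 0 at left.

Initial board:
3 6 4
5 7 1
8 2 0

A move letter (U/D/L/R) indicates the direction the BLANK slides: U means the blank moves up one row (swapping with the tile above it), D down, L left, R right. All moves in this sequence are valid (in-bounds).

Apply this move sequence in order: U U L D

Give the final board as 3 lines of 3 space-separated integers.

After move 1 (U):
3 6 4
5 7 0
8 2 1

After move 2 (U):
3 6 0
5 7 4
8 2 1

After move 3 (L):
3 0 6
5 7 4
8 2 1

After move 4 (D):
3 7 6
5 0 4
8 2 1

Answer: 3 7 6
5 0 4
8 2 1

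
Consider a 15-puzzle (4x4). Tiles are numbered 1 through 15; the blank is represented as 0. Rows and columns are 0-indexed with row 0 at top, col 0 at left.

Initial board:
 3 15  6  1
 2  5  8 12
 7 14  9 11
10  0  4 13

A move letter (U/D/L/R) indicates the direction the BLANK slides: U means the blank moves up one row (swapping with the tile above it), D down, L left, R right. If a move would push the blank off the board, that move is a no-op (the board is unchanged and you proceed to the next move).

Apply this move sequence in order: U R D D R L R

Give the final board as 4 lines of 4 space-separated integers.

Answer:  3 15  6  1
 2  5  8 12
 7  9  4 11
10 14 13  0

Derivation:
After move 1 (U):
 3 15  6  1
 2  5  8 12
 7  0  9 11
10 14  4 13

After move 2 (R):
 3 15  6  1
 2  5  8 12
 7  9  0 11
10 14  4 13

After move 3 (D):
 3 15  6  1
 2  5  8 12
 7  9  4 11
10 14  0 13

After move 4 (D):
 3 15  6  1
 2  5  8 12
 7  9  4 11
10 14  0 13

After move 5 (R):
 3 15  6  1
 2  5  8 12
 7  9  4 11
10 14 13  0

After move 6 (L):
 3 15  6  1
 2  5  8 12
 7  9  4 11
10 14  0 13

After move 7 (R):
 3 15  6  1
 2  5  8 12
 7  9  4 11
10 14 13  0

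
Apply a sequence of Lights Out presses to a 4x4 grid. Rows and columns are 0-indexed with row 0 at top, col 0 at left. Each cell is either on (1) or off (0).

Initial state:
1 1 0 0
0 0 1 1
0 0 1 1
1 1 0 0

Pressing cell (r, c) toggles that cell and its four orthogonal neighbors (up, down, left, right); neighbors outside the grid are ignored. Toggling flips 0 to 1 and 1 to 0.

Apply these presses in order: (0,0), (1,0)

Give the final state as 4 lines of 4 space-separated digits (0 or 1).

After press 1 at (0,0):
0 0 0 0
1 0 1 1
0 0 1 1
1 1 0 0

After press 2 at (1,0):
1 0 0 0
0 1 1 1
1 0 1 1
1 1 0 0

Answer: 1 0 0 0
0 1 1 1
1 0 1 1
1 1 0 0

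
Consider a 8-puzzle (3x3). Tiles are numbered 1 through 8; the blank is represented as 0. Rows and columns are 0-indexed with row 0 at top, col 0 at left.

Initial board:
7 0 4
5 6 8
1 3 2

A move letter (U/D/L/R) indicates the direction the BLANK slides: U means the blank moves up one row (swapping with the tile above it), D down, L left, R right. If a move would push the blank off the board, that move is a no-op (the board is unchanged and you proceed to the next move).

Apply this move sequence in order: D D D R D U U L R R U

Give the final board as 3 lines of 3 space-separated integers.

After move 1 (D):
7 6 4
5 0 8
1 3 2

After move 2 (D):
7 6 4
5 3 8
1 0 2

After move 3 (D):
7 6 4
5 3 8
1 0 2

After move 4 (R):
7 6 4
5 3 8
1 2 0

After move 5 (D):
7 6 4
5 3 8
1 2 0

After move 6 (U):
7 6 4
5 3 0
1 2 8

After move 7 (U):
7 6 0
5 3 4
1 2 8

After move 8 (L):
7 0 6
5 3 4
1 2 8

After move 9 (R):
7 6 0
5 3 4
1 2 8

After move 10 (R):
7 6 0
5 3 4
1 2 8

After move 11 (U):
7 6 0
5 3 4
1 2 8

Answer: 7 6 0
5 3 4
1 2 8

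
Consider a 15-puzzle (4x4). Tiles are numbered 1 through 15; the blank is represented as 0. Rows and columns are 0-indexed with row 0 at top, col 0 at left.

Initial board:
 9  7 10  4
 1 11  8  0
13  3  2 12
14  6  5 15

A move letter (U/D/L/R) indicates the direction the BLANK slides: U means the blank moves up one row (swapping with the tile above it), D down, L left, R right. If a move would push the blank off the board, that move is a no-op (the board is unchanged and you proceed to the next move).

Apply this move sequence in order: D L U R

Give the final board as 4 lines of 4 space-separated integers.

Answer:  9  7 10  4
 1 11 12  0
13  3  8  2
14  6  5 15

Derivation:
After move 1 (D):
 9  7 10  4
 1 11  8 12
13  3  2  0
14  6  5 15

After move 2 (L):
 9  7 10  4
 1 11  8 12
13  3  0  2
14  6  5 15

After move 3 (U):
 9  7 10  4
 1 11  0 12
13  3  8  2
14  6  5 15

After move 4 (R):
 9  7 10  4
 1 11 12  0
13  3  8  2
14  6  5 15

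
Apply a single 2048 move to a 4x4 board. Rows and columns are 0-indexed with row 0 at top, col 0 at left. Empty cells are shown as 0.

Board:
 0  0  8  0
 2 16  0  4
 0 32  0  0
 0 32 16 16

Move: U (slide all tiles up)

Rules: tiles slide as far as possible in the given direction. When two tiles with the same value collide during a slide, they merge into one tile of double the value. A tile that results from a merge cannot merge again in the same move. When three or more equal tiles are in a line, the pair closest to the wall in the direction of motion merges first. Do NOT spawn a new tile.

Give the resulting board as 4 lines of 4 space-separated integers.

Answer:  2 16  8  4
 0 64 16 16
 0  0  0  0
 0  0  0  0

Derivation:
Slide up:
col 0: [0, 2, 0, 0] -> [2, 0, 0, 0]
col 1: [0, 16, 32, 32] -> [16, 64, 0, 0]
col 2: [8, 0, 0, 16] -> [8, 16, 0, 0]
col 3: [0, 4, 0, 16] -> [4, 16, 0, 0]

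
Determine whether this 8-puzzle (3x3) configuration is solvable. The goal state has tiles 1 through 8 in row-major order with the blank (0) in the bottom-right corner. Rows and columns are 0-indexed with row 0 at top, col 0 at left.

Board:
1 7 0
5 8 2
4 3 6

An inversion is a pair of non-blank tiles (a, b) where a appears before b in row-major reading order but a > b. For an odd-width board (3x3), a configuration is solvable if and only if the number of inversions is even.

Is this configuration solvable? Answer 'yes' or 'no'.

Answer: no

Derivation:
Inversions (pairs i<j in row-major order where tile[i] > tile[j] > 0): 13
13 is odd, so the puzzle is not solvable.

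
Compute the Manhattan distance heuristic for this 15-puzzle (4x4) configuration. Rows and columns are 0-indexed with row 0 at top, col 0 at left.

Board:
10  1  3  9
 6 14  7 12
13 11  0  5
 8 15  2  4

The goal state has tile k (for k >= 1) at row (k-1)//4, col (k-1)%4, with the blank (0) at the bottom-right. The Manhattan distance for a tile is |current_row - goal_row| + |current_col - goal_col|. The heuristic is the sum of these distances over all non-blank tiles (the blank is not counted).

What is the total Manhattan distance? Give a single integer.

Answer: 32

Derivation:
Tile 10: (0,0)->(2,1) = 3
Tile 1: (0,1)->(0,0) = 1
Tile 3: (0,2)->(0,2) = 0
Tile 9: (0,3)->(2,0) = 5
Tile 6: (1,0)->(1,1) = 1
Tile 14: (1,1)->(3,1) = 2
Tile 7: (1,2)->(1,2) = 0
Tile 12: (1,3)->(2,3) = 1
Tile 13: (2,0)->(3,0) = 1
Tile 11: (2,1)->(2,2) = 1
Tile 5: (2,3)->(1,0) = 4
Tile 8: (3,0)->(1,3) = 5
Tile 15: (3,1)->(3,2) = 1
Tile 2: (3,2)->(0,1) = 4
Tile 4: (3,3)->(0,3) = 3
Sum: 3 + 1 + 0 + 5 + 1 + 2 + 0 + 1 + 1 + 1 + 4 + 5 + 1 + 4 + 3 = 32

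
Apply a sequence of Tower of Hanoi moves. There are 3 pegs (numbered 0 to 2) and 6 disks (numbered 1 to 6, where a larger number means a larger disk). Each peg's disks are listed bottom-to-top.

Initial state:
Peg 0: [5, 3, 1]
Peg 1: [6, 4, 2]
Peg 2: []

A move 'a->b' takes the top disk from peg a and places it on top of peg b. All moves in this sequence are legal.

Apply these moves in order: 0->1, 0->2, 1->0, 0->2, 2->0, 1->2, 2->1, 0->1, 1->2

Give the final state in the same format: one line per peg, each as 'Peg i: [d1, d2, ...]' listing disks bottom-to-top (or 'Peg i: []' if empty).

Answer: Peg 0: [5]
Peg 1: [6, 4, 2]
Peg 2: [3, 1]

Derivation:
After move 1 (0->1):
Peg 0: [5, 3]
Peg 1: [6, 4, 2, 1]
Peg 2: []

After move 2 (0->2):
Peg 0: [5]
Peg 1: [6, 4, 2, 1]
Peg 2: [3]

After move 3 (1->0):
Peg 0: [5, 1]
Peg 1: [6, 4, 2]
Peg 2: [3]

After move 4 (0->2):
Peg 0: [5]
Peg 1: [6, 4, 2]
Peg 2: [3, 1]

After move 5 (2->0):
Peg 0: [5, 1]
Peg 1: [6, 4, 2]
Peg 2: [3]

After move 6 (1->2):
Peg 0: [5, 1]
Peg 1: [6, 4]
Peg 2: [3, 2]

After move 7 (2->1):
Peg 0: [5, 1]
Peg 1: [6, 4, 2]
Peg 2: [3]

After move 8 (0->1):
Peg 0: [5]
Peg 1: [6, 4, 2, 1]
Peg 2: [3]

After move 9 (1->2):
Peg 0: [5]
Peg 1: [6, 4, 2]
Peg 2: [3, 1]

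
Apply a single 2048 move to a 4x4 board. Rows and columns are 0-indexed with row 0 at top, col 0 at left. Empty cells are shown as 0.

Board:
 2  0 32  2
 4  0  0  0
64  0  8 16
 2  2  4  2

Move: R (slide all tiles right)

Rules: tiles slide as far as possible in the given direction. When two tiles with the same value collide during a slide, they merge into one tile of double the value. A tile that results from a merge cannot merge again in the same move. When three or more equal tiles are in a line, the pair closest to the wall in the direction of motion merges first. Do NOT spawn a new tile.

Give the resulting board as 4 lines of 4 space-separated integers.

Slide right:
row 0: [2, 0, 32, 2] -> [0, 2, 32, 2]
row 1: [4, 0, 0, 0] -> [0, 0, 0, 4]
row 2: [64, 0, 8, 16] -> [0, 64, 8, 16]
row 3: [2, 2, 4, 2] -> [0, 4, 4, 2]

Answer:  0  2 32  2
 0  0  0  4
 0 64  8 16
 0  4  4  2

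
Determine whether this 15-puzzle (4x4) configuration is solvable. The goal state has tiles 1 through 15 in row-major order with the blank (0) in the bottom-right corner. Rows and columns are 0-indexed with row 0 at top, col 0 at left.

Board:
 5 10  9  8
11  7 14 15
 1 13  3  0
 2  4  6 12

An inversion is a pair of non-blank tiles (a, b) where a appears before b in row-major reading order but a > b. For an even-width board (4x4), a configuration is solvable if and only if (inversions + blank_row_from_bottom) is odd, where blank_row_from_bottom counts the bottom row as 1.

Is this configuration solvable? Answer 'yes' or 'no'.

Inversions: 56
Blank is in row 2 (0-indexed from top), which is row 2 counting from the bottom (bottom = 1).
56 + 2 = 58, which is even, so the puzzle is not solvable.

Answer: no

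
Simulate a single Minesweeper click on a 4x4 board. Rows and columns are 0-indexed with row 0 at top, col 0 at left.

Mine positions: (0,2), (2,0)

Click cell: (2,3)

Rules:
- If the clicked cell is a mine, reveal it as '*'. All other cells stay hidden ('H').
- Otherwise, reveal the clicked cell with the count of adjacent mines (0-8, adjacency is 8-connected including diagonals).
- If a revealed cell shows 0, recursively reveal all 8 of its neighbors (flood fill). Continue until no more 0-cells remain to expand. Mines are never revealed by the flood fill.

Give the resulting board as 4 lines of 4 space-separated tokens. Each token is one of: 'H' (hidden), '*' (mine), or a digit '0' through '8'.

H H H H
H 2 1 1
H 1 0 0
H 1 0 0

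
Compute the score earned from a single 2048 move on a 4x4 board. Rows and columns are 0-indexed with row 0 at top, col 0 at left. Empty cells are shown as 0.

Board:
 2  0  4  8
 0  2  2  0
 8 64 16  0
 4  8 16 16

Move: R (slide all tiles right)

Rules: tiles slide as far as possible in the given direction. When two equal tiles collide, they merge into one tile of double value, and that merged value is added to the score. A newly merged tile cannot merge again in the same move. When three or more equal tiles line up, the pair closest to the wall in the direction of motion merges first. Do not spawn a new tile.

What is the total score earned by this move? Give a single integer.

Answer: 36

Derivation:
Slide right:
row 0: [2, 0, 4, 8] -> [0, 2, 4, 8]  score +0 (running 0)
row 1: [0, 2, 2, 0] -> [0, 0, 0, 4]  score +4 (running 4)
row 2: [8, 64, 16, 0] -> [0, 8, 64, 16]  score +0 (running 4)
row 3: [4, 8, 16, 16] -> [0, 4, 8, 32]  score +32 (running 36)
Board after move:
 0  2  4  8
 0  0  0  4
 0  8 64 16
 0  4  8 32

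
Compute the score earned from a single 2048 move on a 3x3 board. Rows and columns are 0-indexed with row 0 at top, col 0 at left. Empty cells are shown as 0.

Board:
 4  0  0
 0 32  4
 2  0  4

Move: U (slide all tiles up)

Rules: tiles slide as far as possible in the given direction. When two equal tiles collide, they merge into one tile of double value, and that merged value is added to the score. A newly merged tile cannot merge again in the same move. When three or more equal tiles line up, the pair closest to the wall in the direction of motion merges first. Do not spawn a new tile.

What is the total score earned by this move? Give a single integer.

Slide up:
col 0: [4, 0, 2] -> [4, 2, 0]  score +0 (running 0)
col 1: [0, 32, 0] -> [32, 0, 0]  score +0 (running 0)
col 2: [0, 4, 4] -> [8, 0, 0]  score +8 (running 8)
Board after move:
 4 32  8
 2  0  0
 0  0  0

Answer: 8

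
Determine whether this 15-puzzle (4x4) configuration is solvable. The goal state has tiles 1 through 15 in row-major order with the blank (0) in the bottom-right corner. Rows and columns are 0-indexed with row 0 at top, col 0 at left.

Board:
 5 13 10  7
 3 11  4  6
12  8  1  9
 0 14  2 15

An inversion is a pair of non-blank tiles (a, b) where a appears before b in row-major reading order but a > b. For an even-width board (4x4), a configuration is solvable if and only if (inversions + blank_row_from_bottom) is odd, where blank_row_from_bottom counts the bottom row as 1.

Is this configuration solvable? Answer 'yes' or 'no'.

Answer: yes

Derivation:
Inversions: 48
Blank is in row 3 (0-indexed from top), which is row 1 counting from the bottom (bottom = 1).
48 + 1 = 49, which is odd, so the puzzle is solvable.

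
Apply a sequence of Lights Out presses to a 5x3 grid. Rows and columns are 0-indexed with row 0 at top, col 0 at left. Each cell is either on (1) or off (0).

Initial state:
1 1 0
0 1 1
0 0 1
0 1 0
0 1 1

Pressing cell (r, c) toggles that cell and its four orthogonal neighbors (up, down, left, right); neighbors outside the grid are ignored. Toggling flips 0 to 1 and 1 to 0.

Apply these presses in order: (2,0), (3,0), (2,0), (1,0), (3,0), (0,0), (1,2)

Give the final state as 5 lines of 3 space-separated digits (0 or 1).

After press 1 at (2,0):
1 1 0
1 1 1
1 1 1
1 1 0
0 1 1

After press 2 at (3,0):
1 1 0
1 1 1
0 1 1
0 0 0
1 1 1

After press 3 at (2,0):
1 1 0
0 1 1
1 0 1
1 0 0
1 1 1

After press 4 at (1,0):
0 1 0
1 0 1
0 0 1
1 0 0
1 1 1

After press 5 at (3,0):
0 1 0
1 0 1
1 0 1
0 1 0
0 1 1

After press 6 at (0,0):
1 0 0
0 0 1
1 0 1
0 1 0
0 1 1

After press 7 at (1,2):
1 0 1
0 1 0
1 0 0
0 1 0
0 1 1

Answer: 1 0 1
0 1 0
1 0 0
0 1 0
0 1 1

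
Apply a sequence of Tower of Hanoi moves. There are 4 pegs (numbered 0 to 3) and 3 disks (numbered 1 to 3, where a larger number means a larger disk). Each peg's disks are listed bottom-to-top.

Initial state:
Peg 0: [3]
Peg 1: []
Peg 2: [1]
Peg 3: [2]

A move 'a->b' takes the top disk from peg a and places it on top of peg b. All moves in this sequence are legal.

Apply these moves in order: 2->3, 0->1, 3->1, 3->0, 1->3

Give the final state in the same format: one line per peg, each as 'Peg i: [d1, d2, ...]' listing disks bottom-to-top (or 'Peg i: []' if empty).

Answer: Peg 0: [2]
Peg 1: [3]
Peg 2: []
Peg 3: [1]

Derivation:
After move 1 (2->3):
Peg 0: [3]
Peg 1: []
Peg 2: []
Peg 3: [2, 1]

After move 2 (0->1):
Peg 0: []
Peg 1: [3]
Peg 2: []
Peg 3: [2, 1]

After move 3 (3->1):
Peg 0: []
Peg 1: [3, 1]
Peg 2: []
Peg 3: [2]

After move 4 (3->0):
Peg 0: [2]
Peg 1: [3, 1]
Peg 2: []
Peg 3: []

After move 5 (1->3):
Peg 0: [2]
Peg 1: [3]
Peg 2: []
Peg 3: [1]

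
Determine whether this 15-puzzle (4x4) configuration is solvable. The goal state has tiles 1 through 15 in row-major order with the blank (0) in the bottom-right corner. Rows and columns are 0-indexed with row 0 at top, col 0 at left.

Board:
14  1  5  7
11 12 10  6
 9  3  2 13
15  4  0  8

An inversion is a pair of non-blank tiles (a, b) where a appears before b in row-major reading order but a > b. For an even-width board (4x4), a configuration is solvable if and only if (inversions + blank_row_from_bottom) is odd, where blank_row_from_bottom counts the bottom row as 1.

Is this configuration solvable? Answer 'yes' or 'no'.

Answer: yes

Derivation:
Inversions: 52
Blank is in row 3 (0-indexed from top), which is row 1 counting from the bottom (bottom = 1).
52 + 1 = 53, which is odd, so the puzzle is solvable.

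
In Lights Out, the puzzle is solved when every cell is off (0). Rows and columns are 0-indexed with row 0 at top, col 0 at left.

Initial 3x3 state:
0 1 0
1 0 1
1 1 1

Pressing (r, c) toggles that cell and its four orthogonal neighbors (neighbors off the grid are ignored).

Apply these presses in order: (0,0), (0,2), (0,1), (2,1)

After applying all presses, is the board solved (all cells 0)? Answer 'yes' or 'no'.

After press 1 at (0,0):
1 0 0
0 0 1
1 1 1

After press 2 at (0,2):
1 1 1
0 0 0
1 1 1

After press 3 at (0,1):
0 0 0
0 1 0
1 1 1

After press 4 at (2,1):
0 0 0
0 0 0
0 0 0

Lights still on: 0

Answer: yes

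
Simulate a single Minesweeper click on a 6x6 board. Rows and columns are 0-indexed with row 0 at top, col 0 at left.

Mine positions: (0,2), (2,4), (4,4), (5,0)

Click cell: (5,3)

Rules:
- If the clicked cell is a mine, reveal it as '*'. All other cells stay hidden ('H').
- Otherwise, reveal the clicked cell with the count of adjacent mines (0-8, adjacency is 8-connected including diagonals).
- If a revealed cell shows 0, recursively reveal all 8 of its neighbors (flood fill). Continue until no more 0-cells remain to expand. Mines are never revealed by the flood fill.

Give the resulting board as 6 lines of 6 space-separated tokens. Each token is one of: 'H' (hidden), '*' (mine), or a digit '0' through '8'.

H H H H H H
H H H H H H
H H H H H H
H H H H H H
H H H H H H
H H H 1 H H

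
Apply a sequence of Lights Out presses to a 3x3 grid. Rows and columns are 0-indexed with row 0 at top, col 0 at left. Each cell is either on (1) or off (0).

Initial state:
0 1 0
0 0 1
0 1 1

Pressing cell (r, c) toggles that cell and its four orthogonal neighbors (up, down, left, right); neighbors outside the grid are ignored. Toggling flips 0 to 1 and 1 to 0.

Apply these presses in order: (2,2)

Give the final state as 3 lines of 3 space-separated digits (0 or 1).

After press 1 at (2,2):
0 1 0
0 0 0
0 0 0

Answer: 0 1 0
0 0 0
0 0 0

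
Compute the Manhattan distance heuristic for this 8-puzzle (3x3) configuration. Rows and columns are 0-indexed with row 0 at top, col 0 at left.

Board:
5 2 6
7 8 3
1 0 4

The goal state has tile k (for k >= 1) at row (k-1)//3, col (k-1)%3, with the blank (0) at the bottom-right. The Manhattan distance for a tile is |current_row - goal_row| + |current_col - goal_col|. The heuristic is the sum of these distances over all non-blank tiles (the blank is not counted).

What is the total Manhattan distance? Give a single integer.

Tile 5: (0,0)->(1,1) = 2
Tile 2: (0,1)->(0,1) = 0
Tile 6: (0,2)->(1,2) = 1
Tile 7: (1,0)->(2,0) = 1
Tile 8: (1,1)->(2,1) = 1
Tile 3: (1,2)->(0,2) = 1
Tile 1: (2,0)->(0,0) = 2
Tile 4: (2,2)->(1,0) = 3
Sum: 2 + 0 + 1 + 1 + 1 + 1 + 2 + 3 = 11

Answer: 11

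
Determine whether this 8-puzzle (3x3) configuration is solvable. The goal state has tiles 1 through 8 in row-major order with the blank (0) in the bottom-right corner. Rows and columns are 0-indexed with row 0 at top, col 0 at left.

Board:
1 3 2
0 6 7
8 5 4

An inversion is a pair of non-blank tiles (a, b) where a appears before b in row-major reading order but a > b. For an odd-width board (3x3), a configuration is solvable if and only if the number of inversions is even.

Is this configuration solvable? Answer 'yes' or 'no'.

Inversions (pairs i<j in row-major order where tile[i] > tile[j] > 0): 8
8 is even, so the puzzle is solvable.

Answer: yes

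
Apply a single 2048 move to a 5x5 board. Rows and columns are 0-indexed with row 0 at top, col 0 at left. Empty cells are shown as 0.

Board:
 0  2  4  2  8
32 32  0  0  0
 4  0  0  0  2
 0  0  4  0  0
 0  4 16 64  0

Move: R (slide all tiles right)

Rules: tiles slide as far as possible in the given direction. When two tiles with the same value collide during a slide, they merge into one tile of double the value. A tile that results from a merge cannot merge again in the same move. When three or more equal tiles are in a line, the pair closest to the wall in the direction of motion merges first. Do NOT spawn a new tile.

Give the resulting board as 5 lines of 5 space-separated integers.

Slide right:
row 0: [0, 2, 4, 2, 8] -> [0, 2, 4, 2, 8]
row 1: [32, 32, 0, 0, 0] -> [0, 0, 0, 0, 64]
row 2: [4, 0, 0, 0, 2] -> [0, 0, 0, 4, 2]
row 3: [0, 0, 4, 0, 0] -> [0, 0, 0, 0, 4]
row 4: [0, 4, 16, 64, 0] -> [0, 0, 4, 16, 64]

Answer:  0  2  4  2  8
 0  0  0  0 64
 0  0  0  4  2
 0  0  0  0  4
 0  0  4 16 64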